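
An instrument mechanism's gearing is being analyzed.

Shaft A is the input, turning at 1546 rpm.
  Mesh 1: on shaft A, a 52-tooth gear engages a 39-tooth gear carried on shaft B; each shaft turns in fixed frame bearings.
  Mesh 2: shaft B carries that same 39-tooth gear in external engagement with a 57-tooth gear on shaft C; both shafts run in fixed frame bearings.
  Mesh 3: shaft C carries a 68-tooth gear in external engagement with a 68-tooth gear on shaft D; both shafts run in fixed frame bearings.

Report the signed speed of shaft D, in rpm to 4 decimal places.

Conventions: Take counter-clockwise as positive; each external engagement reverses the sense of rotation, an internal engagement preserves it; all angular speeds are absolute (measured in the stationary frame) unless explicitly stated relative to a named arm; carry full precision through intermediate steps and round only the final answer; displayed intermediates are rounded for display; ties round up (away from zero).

3-mesh fixed-axis compound train (all bearings frame-fixed)
mesh 1 [52T→39T]: ω = 1546.0000×52/39 = 2061.3333 rpm, sense flips to −
mesh 2 [39T→57T]: ω = 2061.3333×39/57 = 1410.3860 rpm, sense flips to +
mesh 3 [68T→68T]: ω = 1410.3860×68/68 = 1410.3860 rpm, sense flips to −
signed output speed = -1410.3860 rpm

-1410.3860 rpm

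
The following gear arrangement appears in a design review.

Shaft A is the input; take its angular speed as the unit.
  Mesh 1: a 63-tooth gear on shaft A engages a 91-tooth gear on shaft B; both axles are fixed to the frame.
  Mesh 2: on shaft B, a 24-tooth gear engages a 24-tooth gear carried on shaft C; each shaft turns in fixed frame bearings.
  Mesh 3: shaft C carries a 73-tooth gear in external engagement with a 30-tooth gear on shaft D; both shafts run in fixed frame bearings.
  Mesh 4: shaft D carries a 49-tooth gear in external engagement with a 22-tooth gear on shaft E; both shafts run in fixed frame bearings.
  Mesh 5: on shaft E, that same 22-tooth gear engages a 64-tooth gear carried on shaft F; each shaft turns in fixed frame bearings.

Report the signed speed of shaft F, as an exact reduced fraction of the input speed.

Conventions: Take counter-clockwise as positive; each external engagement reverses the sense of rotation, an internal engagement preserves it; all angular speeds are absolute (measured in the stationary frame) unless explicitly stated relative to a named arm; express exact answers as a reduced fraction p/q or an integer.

5-mesh fixed-axis compound train (all bearings frame-fixed)
mesh 1 [63T→91T]: |ω|/ω_in = 1×63/91 = 9/13, sense flips to −
mesh 2 [24T→24T]: |ω|/ω_in = (9/13)×24/24 = 9/13, sense flips to +
mesh 3 [73T→30T]: |ω|/ω_in = (9/13)×73/30 = 219/130, sense flips to −
mesh 4 [49T→22T]: |ω|/ω_in = (219/130)×49/22 = 10731/2860, sense flips to +
mesh 5 [22T→64T]: |ω|/ω_in = (10731/2860)×22/64 = 10731/8320, sense flips to −
signed output speed (× input speed) = -10731/8320

-10731/8320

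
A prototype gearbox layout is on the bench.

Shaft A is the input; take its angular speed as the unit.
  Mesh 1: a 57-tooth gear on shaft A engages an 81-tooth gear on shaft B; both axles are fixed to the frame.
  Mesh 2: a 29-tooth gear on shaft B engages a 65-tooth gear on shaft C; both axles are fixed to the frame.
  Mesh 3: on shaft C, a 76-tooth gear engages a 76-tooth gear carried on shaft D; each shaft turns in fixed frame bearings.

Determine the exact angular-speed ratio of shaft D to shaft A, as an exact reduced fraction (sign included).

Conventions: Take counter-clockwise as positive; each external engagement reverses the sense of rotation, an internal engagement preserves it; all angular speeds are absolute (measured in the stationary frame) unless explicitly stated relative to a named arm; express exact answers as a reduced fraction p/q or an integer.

class = fixed-axis compound train [3 meshes; 3 ratios multiply, 3 sense flips]
mesh 1 [57T→81T]: running ratio 19/27, sense −
mesh 2 [29T→65T]: running ratio 551/1755, sense +
mesh 3 [76T→76T]: running ratio 551/1755, sense −
ω_out/ω_in = -551/1755

-551/1755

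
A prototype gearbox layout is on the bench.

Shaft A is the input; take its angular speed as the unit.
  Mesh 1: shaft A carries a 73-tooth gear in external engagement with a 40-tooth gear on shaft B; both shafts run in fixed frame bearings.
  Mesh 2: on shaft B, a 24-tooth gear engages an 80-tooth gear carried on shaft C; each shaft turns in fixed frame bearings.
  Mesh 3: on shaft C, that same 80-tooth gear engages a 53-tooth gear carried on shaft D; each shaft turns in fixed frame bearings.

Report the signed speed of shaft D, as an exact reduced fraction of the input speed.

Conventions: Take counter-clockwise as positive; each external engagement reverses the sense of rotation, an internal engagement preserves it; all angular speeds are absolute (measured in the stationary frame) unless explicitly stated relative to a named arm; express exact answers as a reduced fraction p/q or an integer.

3-mesh fixed-axis compound train (all bearings frame-fixed)
mesh 1 [73T→40T]: |ω|/ω_in = 1×73/40 = 73/40, sense flips to −
mesh 2 [24T→80T]: |ω|/ω_in = (73/40)×24/80 = 219/400, sense flips to +
mesh 3 [80T→53T]: |ω|/ω_in = (219/400)×80/53 = 219/265, sense flips to −
signed output speed (× input speed) = -219/265

-219/265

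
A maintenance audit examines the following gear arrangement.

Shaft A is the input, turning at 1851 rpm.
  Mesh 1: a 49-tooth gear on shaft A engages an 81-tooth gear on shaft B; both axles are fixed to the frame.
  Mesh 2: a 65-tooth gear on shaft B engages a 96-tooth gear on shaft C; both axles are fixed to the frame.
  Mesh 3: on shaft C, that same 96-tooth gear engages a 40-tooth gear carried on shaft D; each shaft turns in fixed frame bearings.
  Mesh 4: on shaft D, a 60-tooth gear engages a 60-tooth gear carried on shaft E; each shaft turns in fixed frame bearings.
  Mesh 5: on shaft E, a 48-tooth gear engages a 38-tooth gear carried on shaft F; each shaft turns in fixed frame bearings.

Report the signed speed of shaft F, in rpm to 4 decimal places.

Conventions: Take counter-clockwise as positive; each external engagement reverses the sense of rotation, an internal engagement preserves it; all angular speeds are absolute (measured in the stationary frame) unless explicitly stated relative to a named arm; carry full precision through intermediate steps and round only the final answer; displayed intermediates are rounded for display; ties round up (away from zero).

-2298.4152 rpm

class = fixed-axis compound train [5 meshes; 5 ratios multiply, 5 sense flips]
mesh 1 [49T→81T]: ω = 1851.0000×49/81 = 1119.7407 rpm, sense flips to −
mesh 2 [65T→96T]: ω = 1119.7407×65/96 = 758.1578 rpm, sense flips to +
mesh 3 [96T→40T]: ω = 758.1578×96/40 = 1819.5787 rpm, sense flips to −
mesh 4 [60T→60T]: ω = 1819.5787×60/60 = 1819.5787 rpm, sense flips to +
mesh 5 [48T→38T]: ω = 1819.5787×48/38 = 2298.4152 rpm, sense flips to −
signed output speed = -2298.4152 rpm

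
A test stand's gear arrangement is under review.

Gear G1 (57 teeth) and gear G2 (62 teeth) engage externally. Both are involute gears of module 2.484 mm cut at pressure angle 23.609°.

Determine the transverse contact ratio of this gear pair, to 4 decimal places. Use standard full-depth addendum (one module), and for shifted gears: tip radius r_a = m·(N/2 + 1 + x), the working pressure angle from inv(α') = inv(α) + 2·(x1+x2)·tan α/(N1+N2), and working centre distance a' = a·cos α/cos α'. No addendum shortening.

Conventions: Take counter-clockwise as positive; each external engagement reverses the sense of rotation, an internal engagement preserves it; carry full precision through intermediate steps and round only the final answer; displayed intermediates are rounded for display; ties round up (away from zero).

class = single-mesh tooth geometry [involute pair 57T × 62T, m = 2.484]
base radii: r_b1 = 64.868530, r_b2 = 70.558752
tip radii: r_a1 = 73.278000, r_a2 = 79.488000
no profile shift: α' = α, a' = a
action lengths: √(r_a1²−r_b1²) = 34.084294, √(r_a2²−r_b2²) = 36.603342
base pitch p_b = π·m·cos α = 7.150544
CR = (34.084294 + 36.603342 − 147.798000·sin 23.60900°)/7.150544 = 1.607651
contact ratio ≈ 1.6077

1.6077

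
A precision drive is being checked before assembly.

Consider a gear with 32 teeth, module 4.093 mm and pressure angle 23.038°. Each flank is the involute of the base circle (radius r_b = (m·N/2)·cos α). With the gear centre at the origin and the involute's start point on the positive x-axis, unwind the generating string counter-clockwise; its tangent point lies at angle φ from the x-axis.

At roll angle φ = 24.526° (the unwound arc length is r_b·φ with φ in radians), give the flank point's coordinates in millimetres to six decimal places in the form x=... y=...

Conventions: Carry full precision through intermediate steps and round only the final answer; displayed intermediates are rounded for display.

x=65.536005 y=1.546955

recognized (one wheel, involute flank): single-mesh tooth geometry, m = 4.093, N = 32
pitch radius r_p = m·N/2 = 4.093·32/2 = 65.488000
base radius r_b = r_p·cos α = 65.488000·cos 23.038° = 60.265038
roll angle φ = 24.526° = 0.42805945 rad
x = r_b·(cos φ + φ·sin φ) = 65.536005
y = r_b·(sin φ − φ·cos φ) = 1.546955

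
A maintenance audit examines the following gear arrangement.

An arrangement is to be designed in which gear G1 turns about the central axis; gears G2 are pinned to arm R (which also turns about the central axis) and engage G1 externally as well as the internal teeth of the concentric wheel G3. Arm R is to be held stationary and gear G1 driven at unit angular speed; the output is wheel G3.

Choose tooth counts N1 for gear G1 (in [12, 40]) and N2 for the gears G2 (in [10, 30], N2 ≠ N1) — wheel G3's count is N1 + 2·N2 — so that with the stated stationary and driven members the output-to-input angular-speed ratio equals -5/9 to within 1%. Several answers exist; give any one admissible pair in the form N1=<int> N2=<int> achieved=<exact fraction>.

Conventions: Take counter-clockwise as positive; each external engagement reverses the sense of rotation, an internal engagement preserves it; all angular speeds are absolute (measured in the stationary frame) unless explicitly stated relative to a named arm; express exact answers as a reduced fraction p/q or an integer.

class = planetary set [ratio -5/9 wanted; Willis about the carrier]
Willis with ω_arm = 0: ω_ring/ω_sun = −N1/N3; set equal to -5/9  ⇒  N3/N1 = −1/(-5/9) = 9/5
N3 = N1 + 2·N2  ⇒  N2/N1 = (N3/N1 − 1)/2 = (9/5 − 1)/2 = 2/5
smallest multiple with N1 ≥ 12 and N2 ≥ 10: k = 5  ⇒  N1 = 5·5 = 25, N2 = 5·2 = 10 (N1 ≤ 40, N2 ≤ 30, N2 ≠ N1 ✓), N3 = 25 + 2·10 = 45
check: −N1/N3 with N1 = 25, N3 = 45 gives -5/9; |achieved − target| = 0 ≤ 1/180 ✓

N1=25 N2=10 achieved=-5/9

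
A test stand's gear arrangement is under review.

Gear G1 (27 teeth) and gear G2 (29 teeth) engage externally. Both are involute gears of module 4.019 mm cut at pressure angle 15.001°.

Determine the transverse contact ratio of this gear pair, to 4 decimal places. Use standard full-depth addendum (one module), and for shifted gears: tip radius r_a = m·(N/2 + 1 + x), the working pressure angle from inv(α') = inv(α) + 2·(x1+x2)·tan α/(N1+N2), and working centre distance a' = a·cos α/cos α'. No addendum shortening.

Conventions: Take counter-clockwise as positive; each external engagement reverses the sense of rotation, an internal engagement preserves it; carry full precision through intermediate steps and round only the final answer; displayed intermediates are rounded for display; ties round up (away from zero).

1.8894

single-mesh involute tooth geometry (27T engaging 29T at module 4.019)
base radii: r_b1 = 52.407509, r_b2 = 56.289547
tip radii: r_a1 = 58.275500, r_a2 = 62.294500
no profile shift: α' = α, a' = a
action lengths: √(r_a1²−r_b1²) = 25.485032, √(r_a2²−r_b2²) = 26.685045
base pitch p_b = π·m·cos α = 12.195781
CR = (25.485032 + 26.685045 − 112.532000·sin 15.00100°)/12.195781 = 1.889404
contact ratio ≈ 1.8894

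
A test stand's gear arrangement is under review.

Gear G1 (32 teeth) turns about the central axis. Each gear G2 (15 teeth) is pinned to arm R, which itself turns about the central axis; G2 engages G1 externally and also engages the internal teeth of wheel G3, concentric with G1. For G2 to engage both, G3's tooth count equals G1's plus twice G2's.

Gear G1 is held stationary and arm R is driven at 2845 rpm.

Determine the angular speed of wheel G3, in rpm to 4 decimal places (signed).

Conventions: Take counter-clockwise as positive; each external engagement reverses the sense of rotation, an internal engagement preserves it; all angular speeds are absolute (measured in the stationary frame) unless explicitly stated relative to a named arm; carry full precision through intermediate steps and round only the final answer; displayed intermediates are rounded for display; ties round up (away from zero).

class = planetary set [G3 = 32+2·15 = 62; Willis about the carrier]
normalise by the input: solve with ω_arm = 1, then scale by 2845 rpm
ring teeth: 32 + 2·15 = 62
32(ω_sun−ω_arm) = −62(ω_ring−ω_arm),  ω_sun = 0, ω_arm = 1
ω_ring = 1 − (32/62)(0−1) = 47/31
scale: ω_ring = 47/31 × 2845 rpm = +4313.3871 rpm

+4313.3871 rpm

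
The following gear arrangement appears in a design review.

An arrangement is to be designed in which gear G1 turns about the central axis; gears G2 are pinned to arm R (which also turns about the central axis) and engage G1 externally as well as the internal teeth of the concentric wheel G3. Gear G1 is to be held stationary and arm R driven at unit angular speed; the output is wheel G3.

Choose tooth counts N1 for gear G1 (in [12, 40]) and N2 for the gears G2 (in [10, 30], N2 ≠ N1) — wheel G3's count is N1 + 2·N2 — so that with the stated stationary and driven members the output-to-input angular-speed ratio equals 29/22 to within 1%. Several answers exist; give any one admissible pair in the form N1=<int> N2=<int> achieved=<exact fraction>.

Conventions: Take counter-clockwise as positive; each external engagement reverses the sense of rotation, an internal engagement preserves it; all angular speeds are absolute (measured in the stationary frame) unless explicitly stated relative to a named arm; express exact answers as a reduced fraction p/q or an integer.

N1=14 N2=15 achieved=29/22

topology: planetary set — design target 29/22, arm = carrier (Willis)
Willis with ω_sun = 0: ω_ring/ω_arm = (N1+N3)/N3; set equal to 29/22  ⇒  N3/N1 = 1/(29/22 − 1) = 22/7
N3 = N1 + 2·N2  ⇒  N2/N1 = (N3/N1 − 1)/2 = (22/7 − 1)/2 = 15/14
smallest multiple with N1 ≥ 12 and N2 ≥ 10: k = 1  ⇒  N1 = 1·14 = 14, N2 = 1·15 = 15 (N1 ≤ 40, N2 ≤ 30, N2 ≠ N1 ✓), N3 = 14 + 2·15 = 44
check: (N1+N3)/N3 with N1 = 14, N3 = 44 gives 29/22; |achieved − target| = 0 ≤ 29/2200 ✓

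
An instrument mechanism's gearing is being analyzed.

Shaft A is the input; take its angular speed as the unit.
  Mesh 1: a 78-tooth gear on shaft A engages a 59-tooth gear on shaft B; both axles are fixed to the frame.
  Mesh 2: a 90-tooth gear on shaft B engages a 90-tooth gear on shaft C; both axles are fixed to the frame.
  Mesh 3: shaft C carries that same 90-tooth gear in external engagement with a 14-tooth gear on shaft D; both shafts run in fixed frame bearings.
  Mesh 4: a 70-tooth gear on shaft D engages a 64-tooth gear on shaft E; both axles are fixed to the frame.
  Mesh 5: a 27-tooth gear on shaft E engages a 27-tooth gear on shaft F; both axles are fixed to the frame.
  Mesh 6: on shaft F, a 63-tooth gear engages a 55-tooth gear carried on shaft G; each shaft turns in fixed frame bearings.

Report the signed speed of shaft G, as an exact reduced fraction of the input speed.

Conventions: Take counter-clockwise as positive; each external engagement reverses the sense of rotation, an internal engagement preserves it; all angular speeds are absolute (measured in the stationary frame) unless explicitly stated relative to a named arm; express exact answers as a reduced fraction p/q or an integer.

110565/10384

6-mesh fixed-axis compound train (all bearings frame-fixed)
mesh 1 [78T→59T]: |ω|/ω_in = 1×78/59 = 78/59, sense flips to −
mesh 2 [90T→90T]: |ω|/ω_in = (78/59)×90/90 = 78/59, sense flips to +
mesh 3 [90T→14T]: |ω|/ω_in = (78/59)×90/14 = 3510/413, sense flips to −
mesh 4 [70T→64T]: |ω|/ω_in = (3510/413)×70/64 = 8775/944, sense flips to +
mesh 5 [27T→27T]: |ω|/ω_in = (8775/944)×27/27 = 8775/944, sense flips to −
mesh 6 [63T→55T]: |ω|/ω_in = (8775/944)×63/55 = 110565/10384, sense flips to +
signed output speed (× input speed) = 110565/10384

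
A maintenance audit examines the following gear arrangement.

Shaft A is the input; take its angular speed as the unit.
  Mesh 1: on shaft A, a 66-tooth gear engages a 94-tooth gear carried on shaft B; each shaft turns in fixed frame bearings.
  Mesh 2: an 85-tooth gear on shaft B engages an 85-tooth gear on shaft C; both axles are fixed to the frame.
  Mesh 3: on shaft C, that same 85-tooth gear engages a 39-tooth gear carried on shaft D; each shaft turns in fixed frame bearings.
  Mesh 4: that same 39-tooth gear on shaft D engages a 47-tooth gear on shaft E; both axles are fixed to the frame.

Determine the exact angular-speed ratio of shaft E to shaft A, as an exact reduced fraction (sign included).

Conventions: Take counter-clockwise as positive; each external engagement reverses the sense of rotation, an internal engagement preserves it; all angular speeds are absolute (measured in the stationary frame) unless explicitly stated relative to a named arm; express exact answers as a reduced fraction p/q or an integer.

2805/2209

class = fixed-axis compound train [4 meshes; 4 ratios multiply, 4 sense flips]
mesh 1 [66T→94T]: running ratio 33/47, sense −
mesh 2 [85T→85T]: running ratio 33/47, sense +
mesh 3 [85T→39T]: running ratio 935/611, sense −
mesh 4 [39T→47T]: running ratio 2805/2209, sense +
ω_out/ω_in = 2805/2209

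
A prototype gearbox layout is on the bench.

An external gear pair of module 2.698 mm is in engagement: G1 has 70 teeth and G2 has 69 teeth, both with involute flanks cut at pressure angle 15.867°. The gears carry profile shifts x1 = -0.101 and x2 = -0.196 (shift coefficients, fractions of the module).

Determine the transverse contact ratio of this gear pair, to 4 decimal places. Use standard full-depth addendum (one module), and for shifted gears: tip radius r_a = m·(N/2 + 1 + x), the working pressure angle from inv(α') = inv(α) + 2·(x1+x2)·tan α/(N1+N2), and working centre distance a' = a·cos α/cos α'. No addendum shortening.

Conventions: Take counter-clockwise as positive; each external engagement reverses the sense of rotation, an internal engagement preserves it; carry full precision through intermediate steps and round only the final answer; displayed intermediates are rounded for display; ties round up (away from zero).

topology: single-mesh involute geometry — m = 2.698, 70T/69T pair
base radii: r_b1 = 90.832117, r_b2 = 89.534515
tip radii: r_a1 = 96.855502, r_a2 = 95.250192
inv(α') = inv(15.867°) + 2·(-0.101-0.196)·tan α/(70+69) = 0.00608886  ⇒  α' = 14.95120°
a' = a·cos α / cos α' = 187.5110·cos 15.867°/cos 14.95120° = 186.686742
action lengths: √(r_a1²−r_b1²) = 33.623129, √(r_a2²−r_b2²) = 32.498764
base pitch p_b = π·m·cos α = 8.153072
CR = (33.623129 + 32.498764 − 186.686742·sin 14.95120°)/8.153072 = 2.202533
contact ratio ≈ 2.2025

2.2025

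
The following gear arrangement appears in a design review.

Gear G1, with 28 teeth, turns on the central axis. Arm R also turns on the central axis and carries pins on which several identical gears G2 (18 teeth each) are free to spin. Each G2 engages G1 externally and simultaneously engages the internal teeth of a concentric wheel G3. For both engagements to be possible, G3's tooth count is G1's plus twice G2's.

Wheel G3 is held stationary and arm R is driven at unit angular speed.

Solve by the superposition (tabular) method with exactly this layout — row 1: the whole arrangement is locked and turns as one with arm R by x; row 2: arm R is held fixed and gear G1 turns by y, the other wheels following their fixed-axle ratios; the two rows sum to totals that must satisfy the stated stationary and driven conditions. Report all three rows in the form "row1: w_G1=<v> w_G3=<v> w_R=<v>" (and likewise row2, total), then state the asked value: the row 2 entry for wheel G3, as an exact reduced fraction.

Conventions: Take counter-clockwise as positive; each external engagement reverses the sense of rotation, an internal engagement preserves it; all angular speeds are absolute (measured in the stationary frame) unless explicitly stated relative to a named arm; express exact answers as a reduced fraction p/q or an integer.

row1: w_G1=1 w_G3=1 w_R=1
row2: w_G1=16/7 w_G3=-1 w_R=0
total: w_G1=23/7 w_G3=0 w_R=1
asked value: -1

class = planetary set [G3 = 28+2·18 = 64; Willis about the carrier]
row 1 — lock + rotate with arm: ω_sun = ω_ring = ω_arm = x
row 2 — arm fixed, fixed-axis ratios: sun y, ring −(28/64)·y, arm 0
boundary: total ω_ring = x − (28/64)·y = 0 and total ω_arm = x = 1  ⇒  y = 16/7, x = 1
row 2 ring = −(28/64)·16/7 = -1
totals (row 1 + row 2): sun 1 + 16/7 = 23/7, ring 1 + (-1) = 0, arm 1 + 0 = 1
asked cell (row2, ring) = -1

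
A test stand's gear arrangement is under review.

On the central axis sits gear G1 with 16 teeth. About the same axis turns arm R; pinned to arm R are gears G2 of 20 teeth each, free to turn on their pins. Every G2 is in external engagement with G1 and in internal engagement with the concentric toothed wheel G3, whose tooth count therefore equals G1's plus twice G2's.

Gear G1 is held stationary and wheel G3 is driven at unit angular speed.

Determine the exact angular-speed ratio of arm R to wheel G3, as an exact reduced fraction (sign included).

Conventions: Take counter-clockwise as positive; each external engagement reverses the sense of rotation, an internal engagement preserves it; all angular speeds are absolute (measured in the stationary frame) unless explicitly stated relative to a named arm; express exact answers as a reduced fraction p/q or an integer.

7/9

class = planetary set [G3 = 16+2·20 = 56; Willis about the carrier]
ring teeth: 16 + 2·20 = 56
16(ω_sun−ω_arm) = −56(ω_ring−ω_arm),  ω_sun = 0, ω_ring = 1
16(0−ω_arm) = −56(1−ω_arm)  ⇒  72·ω_arm = 56  ⇒  ω_arm = 7/9
ω_out/ω_in = 7/9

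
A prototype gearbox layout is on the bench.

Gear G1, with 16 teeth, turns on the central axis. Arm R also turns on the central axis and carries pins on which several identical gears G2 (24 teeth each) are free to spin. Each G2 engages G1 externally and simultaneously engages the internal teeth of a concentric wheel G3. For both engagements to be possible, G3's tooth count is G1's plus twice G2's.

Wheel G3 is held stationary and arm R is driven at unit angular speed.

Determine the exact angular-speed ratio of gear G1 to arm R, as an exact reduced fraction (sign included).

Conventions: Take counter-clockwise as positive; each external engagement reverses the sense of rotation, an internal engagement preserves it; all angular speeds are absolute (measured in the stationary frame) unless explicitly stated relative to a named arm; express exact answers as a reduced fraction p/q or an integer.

planetary set (16T centre, 24T on arm, 64T internal) — Willis relation
ring teeth: 16 + 2·24 = 64
16(ω_sun−ω_arm) = −64(ω_ring−ω_arm),  ω_ring = 0, ω_arm = 1
ω_sun = 1 − (64/16)(0−1) = 5
ω_out/ω_in = 5

5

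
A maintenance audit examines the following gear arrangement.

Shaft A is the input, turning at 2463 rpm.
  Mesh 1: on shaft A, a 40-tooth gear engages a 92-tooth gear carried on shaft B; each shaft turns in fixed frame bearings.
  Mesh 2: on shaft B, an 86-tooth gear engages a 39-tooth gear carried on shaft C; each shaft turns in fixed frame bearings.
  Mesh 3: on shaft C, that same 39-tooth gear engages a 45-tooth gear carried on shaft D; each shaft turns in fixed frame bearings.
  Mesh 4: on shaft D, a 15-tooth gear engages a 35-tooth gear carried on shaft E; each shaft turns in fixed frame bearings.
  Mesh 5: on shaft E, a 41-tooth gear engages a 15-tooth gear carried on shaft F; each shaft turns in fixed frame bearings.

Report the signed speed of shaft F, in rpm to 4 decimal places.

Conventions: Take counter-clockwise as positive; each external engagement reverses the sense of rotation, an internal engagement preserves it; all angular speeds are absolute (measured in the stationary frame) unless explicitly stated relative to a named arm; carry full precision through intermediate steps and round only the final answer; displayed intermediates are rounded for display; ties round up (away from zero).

-2397.3880 rpm

class = fixed-axis compound train [5 meshes; 5 ratios multiply, 5 sense flips]
mesh 1 [40T→92T]: ω = 2463.0000×40/92 = 1070.8696 rpm, sense flips to −
mesh 2 [86T→39T]: ω = 1070.8696×86/39 = 2361.4047 rpm, sense flips to +
mesh 3 [39T→45T]: ω = 2361.4047×39/45 = 2046.5507 rpm, sense flips to −
mesh 4 [15T→35T]: ω = 2046.5507×15/35 = 877.0932 rpm, sense flips to +
mesh 5 [41T→15T]: ω = 877.0932×41/15 = 2397.3880 rpm, sense flips to −
signed output speed = -2397.3880 rpm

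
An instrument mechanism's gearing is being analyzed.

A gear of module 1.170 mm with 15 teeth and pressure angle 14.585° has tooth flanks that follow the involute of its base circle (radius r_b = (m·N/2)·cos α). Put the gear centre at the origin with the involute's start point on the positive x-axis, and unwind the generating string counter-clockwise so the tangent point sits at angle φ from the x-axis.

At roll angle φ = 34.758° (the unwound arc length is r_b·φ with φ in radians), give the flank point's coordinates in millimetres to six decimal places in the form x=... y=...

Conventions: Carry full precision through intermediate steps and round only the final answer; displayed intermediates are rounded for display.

x=9.914001 y=0.609017

single-mesh involute tooth geometry (15T wheel at module 1.170)
pitch radius r_p = m·N/2 = 1.170·15/2 = 8.775000
base radius r_b = r_p·cos α = 8.775000·cos 14.585° = 8.492227
roll angle φ = 34.758° = 0.60664154 rad
x = r_b·(cos φ + φ·sin φ) = 9.914001
y = r_b·(sin φ − φ·cos φ) = 0.609017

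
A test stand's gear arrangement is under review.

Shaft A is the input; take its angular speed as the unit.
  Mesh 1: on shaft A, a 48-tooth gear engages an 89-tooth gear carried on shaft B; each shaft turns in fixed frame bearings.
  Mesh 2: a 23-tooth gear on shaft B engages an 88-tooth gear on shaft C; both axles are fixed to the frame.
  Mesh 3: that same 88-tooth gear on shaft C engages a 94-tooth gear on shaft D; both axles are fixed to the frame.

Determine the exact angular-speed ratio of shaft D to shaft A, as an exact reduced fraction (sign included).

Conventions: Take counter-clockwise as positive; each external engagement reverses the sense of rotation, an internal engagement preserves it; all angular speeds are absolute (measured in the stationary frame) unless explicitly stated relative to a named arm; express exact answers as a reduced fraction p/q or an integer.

class = fixed-axis compound train [3 meshes; 3 ratios multiply, 3 sense flips]
mesh 1 [48T→89T]: running ratio 48/89, sense −
mesh 2 [23T→88T]: running ratio 138/979, sense +
mesh 3 [88T→94T]: running ratio 552/4183, sense −
ω_out/ω_in = -552/4183

-552/4183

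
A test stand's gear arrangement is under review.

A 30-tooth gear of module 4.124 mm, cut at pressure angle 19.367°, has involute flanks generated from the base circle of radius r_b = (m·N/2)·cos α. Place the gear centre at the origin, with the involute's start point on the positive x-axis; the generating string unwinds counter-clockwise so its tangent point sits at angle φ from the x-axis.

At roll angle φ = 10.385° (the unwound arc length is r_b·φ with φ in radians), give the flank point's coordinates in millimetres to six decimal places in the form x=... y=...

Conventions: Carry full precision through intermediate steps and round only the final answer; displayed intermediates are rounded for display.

topology: single-mesh involute geometry — m = 4.124, N = 30
pitch radius r_p = m·N/2 = 4.124·30/2 = 61.860000
base radius r_b = r_p·cos α = 61.860000·cos 19.367° = 58.359578
roll angle φ = 10.385° = 0.18125244 rad
x = r_b·(cos φ + φ·sin φ) = 59.310347
y = r_b·(sin φ − φ·cos φ) = 0.115456

x=59.310347 y=0.115456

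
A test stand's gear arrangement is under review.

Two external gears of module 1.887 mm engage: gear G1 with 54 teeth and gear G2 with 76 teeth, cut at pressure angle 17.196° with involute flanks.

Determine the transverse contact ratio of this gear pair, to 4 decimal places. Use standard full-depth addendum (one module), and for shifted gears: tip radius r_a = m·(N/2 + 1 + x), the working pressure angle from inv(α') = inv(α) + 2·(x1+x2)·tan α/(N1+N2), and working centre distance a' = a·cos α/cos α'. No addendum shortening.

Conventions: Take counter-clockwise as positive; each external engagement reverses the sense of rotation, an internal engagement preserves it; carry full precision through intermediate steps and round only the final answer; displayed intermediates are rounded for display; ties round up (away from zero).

1.9773

topology: single-mesh involute geometry — m = 1.887, 54T/76T pair
base radii: r_b1 = 48.671529, r_b2 = 68.500670
tip radii: r_a1 = 52.836000, r_a2 = 73.593000
no profile shift: α' = α, a' = a
action lengths: √(r_a1²−r_b1²) = 20.560281, √(r_a2²−r_b2²) = 26.899587
base pitch p_b = π·m·cos α = 5.663190
CR = (20.560281 + 26.899587 − 122.655000·sin 17.19600°)/5.663190 = 1.977327
contact ratio ≈ 1.9773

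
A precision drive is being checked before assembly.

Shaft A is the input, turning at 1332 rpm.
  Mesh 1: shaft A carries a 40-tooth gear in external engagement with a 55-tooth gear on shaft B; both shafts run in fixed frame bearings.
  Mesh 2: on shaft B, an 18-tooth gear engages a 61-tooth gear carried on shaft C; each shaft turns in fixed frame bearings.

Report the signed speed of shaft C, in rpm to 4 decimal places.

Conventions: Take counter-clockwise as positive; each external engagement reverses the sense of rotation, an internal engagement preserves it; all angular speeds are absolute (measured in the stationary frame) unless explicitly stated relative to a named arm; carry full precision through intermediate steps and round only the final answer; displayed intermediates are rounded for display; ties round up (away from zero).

+285.8539 rpm

2-mesh fixed-axis compound train (all bearings frame-fixed)
mesh 1 [40T→55T]: ω = 1332.0000×40/55 = 968.7273 rpm, sense flips to −
mesh 2 [18T→61T]: ω = 968.7273×18/61 = 285.8539 rpm, sense flips to +
signed output speed = +285.8539 rpm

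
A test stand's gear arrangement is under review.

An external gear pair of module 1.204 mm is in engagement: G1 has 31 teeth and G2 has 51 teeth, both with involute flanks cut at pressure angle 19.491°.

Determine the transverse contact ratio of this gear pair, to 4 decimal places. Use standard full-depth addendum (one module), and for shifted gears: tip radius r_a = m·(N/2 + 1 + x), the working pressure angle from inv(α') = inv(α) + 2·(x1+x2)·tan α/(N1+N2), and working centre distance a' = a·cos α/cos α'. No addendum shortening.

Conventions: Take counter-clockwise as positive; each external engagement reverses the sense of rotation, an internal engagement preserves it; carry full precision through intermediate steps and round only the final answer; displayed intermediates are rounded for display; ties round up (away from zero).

topology: single-mesh involute geometry — m = 1.204, 31T/51T pair
base radii: r_b1 = 17.592554, r_b2 = 28.942589
tip radii: r_a1 = 19.866000, r_a2 = 31.906000
no profile shift: α' = α, a' = a
action lengths: √(r_a1²−r_b1²) = 9.228218, √(r_a2²−r_b2²) = 13.428306
base pitch p_b = π·m·cos α = 3.565719
CR = (9.228218 + 13.428306 − 49.364000·sin 19.49100°)/3.565719 = 1.734795
contact ratio ≈ 1.7348

1.7348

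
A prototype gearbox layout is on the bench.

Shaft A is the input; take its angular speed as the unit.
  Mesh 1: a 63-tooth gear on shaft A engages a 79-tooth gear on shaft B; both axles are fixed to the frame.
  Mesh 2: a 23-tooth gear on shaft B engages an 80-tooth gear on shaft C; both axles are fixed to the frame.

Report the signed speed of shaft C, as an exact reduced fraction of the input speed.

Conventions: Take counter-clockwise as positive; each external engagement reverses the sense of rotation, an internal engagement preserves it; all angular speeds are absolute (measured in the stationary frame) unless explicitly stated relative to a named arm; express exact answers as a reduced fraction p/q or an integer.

1449/6320

2-mesh fixed-axis compound train (all bearings frame-fixed)
mesh 1 [63T→79T]: |ω|/ω_in = 1×63/79 = 63/79, sense flips to −
mesh 2 [23T→80T]: |ω|/ω_in = (63/79)×23/80 = 1449/6320, sense flips to +
signed output speed (× input speed) = 1449/6320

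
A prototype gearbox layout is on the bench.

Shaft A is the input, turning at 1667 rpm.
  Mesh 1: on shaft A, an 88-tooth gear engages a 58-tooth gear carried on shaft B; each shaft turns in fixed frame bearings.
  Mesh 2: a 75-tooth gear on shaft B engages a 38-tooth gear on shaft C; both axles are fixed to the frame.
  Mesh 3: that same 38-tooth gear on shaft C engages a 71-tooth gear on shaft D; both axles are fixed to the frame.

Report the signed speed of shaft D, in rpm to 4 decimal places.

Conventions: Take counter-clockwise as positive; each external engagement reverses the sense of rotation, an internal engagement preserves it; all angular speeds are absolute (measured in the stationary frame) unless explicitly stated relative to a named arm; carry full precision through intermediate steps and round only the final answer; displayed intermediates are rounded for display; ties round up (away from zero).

topology: fixed-axis compound train — 3 meshes, A→D
mesh 1 [88T→58T]: ω = 1667.0000×88/58 = 2529.2414 rpm, sense flips to −
mesh 2 [75T→38T]: ω = 2529.2414×75/38 = 4991.9238 rpm, sense flips to +
mesh 3 [38T→71T]: ω = 4991.9238×38/71 = 2671.7339 rpm, sense flips to −
signed output speed = -2671.7339 rpm

-2671.7339 rpm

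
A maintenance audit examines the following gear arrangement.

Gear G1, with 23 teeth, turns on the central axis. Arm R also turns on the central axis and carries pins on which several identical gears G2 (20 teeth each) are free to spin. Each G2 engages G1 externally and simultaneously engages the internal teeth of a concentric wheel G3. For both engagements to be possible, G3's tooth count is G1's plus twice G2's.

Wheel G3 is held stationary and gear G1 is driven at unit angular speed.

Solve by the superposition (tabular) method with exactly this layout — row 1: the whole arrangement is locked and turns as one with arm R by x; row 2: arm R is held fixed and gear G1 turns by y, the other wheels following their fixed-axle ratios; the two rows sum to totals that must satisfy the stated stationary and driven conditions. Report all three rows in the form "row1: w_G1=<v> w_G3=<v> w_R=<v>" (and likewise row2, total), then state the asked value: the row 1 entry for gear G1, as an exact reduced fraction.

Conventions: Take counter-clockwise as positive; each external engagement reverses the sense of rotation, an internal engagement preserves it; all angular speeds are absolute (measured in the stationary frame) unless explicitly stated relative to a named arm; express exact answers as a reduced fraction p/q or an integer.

planetary set (23T centre, 20T on arm, 63T internal) — Willis relation
row 1 (train locked, turned with arm): all members turn x
row 2: sun turns y, ring = −(23/63)·y, arm 0
boundary: total ω_ring = x − (23/63)·y = 0 and total ω_sun = x + y = 1  ⇒  y = 63/86, x = 23/86
row 2 ring = −(23/63)·63/86 = -23/86
totals (row 1 + row 2): sun 23/86 + 63/86 = 1, ring 23/86 + (-23/86) = 0, arm 23/86 + 0 = 23/86
asked cell (row1, sun) = 23/86

row1: w_G1=23/86 w_G3=23/86 w_R=23/86
row2: w_G1=63/86 w_G3=-23/86 w_R=0
total: w_G1=1 w_G3=0 w_R=23/86
asked value: 23/86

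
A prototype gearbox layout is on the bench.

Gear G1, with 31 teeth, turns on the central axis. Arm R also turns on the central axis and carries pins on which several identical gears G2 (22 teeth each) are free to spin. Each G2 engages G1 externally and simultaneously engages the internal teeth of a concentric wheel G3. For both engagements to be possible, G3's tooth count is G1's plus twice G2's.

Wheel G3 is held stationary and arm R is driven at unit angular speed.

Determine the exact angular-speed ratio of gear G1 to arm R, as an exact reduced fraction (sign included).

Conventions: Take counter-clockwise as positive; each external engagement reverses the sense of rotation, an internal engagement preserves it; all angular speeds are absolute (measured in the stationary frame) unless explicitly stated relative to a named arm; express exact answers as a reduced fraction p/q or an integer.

recognized (axles ride arm R): planetary set, 31/22/75 teeth
ring teeth: 31 + 2·22 = 75
31(ω_sun−ω_arm) = −75(ω_ring−ω_arm),  ω_ring = 0, ω_arm = 1
ω_sun = 1 − (75/31)(0−1) = 106/31
ω_out/ω_in = 106/31

106/31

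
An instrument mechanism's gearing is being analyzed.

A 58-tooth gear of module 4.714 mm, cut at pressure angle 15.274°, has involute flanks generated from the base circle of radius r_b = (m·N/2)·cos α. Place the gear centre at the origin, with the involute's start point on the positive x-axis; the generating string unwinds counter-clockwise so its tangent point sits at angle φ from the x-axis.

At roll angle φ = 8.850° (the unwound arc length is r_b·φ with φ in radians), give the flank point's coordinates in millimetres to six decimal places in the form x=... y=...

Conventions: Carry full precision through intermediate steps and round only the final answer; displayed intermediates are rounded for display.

single-mesh involute tooth geometry (58T wheel at module 4.714)
pitch radius r_p = m·N/2 = 4.714·58/2 = 136.706000
base radius r_b = r_p·cos α = 136.706000·cos 15.274° = 131.877142
roll angle φ = 8.850° = 0.15446164 rad
x = r_b·(cos φ + φ·sin φ) = 133.440960
y = r_b·(sin φ − φ·cos φ) = 0.161612

x=133.440960 y=0.161612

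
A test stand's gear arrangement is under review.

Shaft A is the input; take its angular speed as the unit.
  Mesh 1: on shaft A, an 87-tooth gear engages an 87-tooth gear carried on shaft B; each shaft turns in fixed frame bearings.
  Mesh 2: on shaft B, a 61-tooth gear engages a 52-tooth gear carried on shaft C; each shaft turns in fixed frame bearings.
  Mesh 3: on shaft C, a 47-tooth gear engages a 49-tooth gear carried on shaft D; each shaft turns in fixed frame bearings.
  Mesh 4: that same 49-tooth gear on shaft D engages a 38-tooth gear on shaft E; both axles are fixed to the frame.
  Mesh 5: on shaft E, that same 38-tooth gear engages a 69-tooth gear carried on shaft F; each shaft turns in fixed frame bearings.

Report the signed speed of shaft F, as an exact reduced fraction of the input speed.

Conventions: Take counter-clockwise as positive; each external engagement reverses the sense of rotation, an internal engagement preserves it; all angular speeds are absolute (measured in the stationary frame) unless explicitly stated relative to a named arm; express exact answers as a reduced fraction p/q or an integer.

5-mesh fixed-axis compound train (all bearings frame-fixed)
mesh 1 [87T→87T]: |ω|/ω_in = 1×87/87 = 1, sense flips to −
mesh 2 [61T→52T]: |ω|/ω_in = 1×61/52 = 61/52, sense flips to +
mesh 3 [47T→49T]: |ω|/ω_in = (61/52)×47/49 = 2867/2548, sense flips to −
mesh 4 [49T→38T]: |ω|/ω_in = (2867/2548)×49/38 = 2867/1976, sense flips to +
mesh 5 [38T→69T]: |ω|/ω_in = (2867/1976)×38/69 = 2867/3588, sense flips to −
signed output speed (× input speed) = -2867/3588

-2867/3588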